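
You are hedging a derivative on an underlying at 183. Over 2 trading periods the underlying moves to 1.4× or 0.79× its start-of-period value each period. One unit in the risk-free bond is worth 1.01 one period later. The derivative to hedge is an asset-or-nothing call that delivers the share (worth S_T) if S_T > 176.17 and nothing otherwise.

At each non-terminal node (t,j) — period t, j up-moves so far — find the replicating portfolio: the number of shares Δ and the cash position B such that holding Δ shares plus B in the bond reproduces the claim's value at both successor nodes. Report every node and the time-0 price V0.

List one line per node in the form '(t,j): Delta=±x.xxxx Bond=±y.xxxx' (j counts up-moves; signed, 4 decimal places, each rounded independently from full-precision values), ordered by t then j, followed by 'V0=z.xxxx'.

(0,0): Delta=1.6476 Bond=-164.2841
(1,0): Delta=2.2951 Bond=-259.5267
(1,1): Delta=1.0000 Bond=0.0000
V0=137.2351

Risk-neutral probability p* = (R−d)/(u−d) = (1.01−0.79)/(1.4−0.79) = 0.3607.
Terminal values V(2,·): V(2,0)=0.0000, V(2,1)=202.3980, V(2,2)=358.6800
(1,0): S=144.5700. Δ = (V_up−V_dn)/(S_up−S_dn) = (202.3980−0.0000)/(202.3980−114.2103) = 2.2951. V = [p*·202.3980 + (1−p*)·0.0000]/1.01 = 72.2733. B = V − Δ·S = -259.5267.
(1,1): S=256.2000. Δ = (V_up−V_dn)/(S_up−S_dn) = (358.6800−202.3980)/(358.6800−202.3980) = 1.0000. V = [p*·358.6800 + (1−p*)·202.3980]/1.01 = 256.2000. B = V − Δ·S = 0.0000.
(0,0): S=183.0000. Δ = (V_up−V_dn)/(S_up−S_dn) = (256.2000−72.2733)/(256.2000−144.5700) = 1.6476. V = [p*·256.2000 + (1−p*)·72.2733]/1.01 = 137.2351. B = V − Δ·S = -164.2841.
The time-0 hedge costs 137.2351, which is the no-arbitrage price.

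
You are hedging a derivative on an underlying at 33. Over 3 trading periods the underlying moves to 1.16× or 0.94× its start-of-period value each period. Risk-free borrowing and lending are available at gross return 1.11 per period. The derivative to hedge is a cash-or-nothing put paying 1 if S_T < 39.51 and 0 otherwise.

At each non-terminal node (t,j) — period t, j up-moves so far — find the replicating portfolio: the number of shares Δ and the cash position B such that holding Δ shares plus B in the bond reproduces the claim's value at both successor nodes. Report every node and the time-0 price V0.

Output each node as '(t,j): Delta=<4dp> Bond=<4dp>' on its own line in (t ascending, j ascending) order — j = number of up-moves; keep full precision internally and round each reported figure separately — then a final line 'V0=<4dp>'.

Under the risk-neutral measure, an up-move has probability p* = (R−d)/(u−d) = 0.7727 and values discount at R = 1.11.
Terminal payoffs: V(3,0)=1.0000, V(3,1)=1.0000, V(3,2)=0.0000, V(3,3)=0.0000
Node (2,0) S=29.1588: V=(p*·1.0000+(1−p*)·1.0000)/1.11=0.9009; Δ=(1.0000−1.0000)/(33.8242−27.4093)=0.0000; B=V−Δ·S=0.9009
Node (2,1) S=35.9832: V=(p*·0.0000+(1−p*)·1.0000)/1.11=0.2048; Δ=(0.0000−1.0000)/(41.7405−33.8242)=-0.1263; B=V−Δ·S=4.7502
Node (2,2) S=44.4048: V=(p*·0.0000+(1−p*)·0.0000)/1.11=0.0000; Δ=(0.0000−0.0000)/(51.5096−41.7405)=0.0000; B=V−Δ·S=0.0000
Node (1,0) S=31.0200: V=(p*·0.2048+(1−p*)·0.9009)/1.11=0.3270; Δ=(0.2048−0.9009)/(35.9832−29.1588)=-0.1020; B=V−Δ·S=3.4913
Node (1,1) S=38.2800: V=(p*·0.0000+(1−p*)·0.2048)/1.11=0.0419; Δ=(0.0000−0.2048)/(44.4048−35.9832)=-0.0243; B=V−Δ·S=0.9726
Node (0,0) S=33.0000: V=(p*·0.0419+(1−p*)·0.3270)/1.11=0.0961; Δ=(0.0419−0.3270)/(38.2800−31.0200)=-0.0393; B=V−Δ·S=1.3919
The time-0 hedge costs 0.0961, which is the no-arbitrage price.

(0,0): Delta=-0.0393 Bond=1.3919
(1,0): Delta=-0.1020 Bond=3.4913
(1,1): Delta=-0.0243 Bond=0.9726
(2,0): Delta=0.0000 Bond=0.9009
(2,1): Delta=-0.1263 Bond=4.7502
(2,2): Delta=0.0000 Bond=0.0000
V0=0.0961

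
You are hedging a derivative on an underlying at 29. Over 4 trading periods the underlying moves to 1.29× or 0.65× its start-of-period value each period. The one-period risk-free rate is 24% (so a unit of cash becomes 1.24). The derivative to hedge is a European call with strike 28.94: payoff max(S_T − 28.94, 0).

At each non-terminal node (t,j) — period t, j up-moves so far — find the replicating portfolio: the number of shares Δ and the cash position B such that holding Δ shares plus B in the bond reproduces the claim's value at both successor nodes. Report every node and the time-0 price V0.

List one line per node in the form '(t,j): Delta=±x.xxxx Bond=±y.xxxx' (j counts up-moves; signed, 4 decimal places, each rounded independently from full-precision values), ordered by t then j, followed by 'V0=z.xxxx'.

(0,0): Delta=0.9470 Bond=-10.5764
(1,0): Delta=0.5280 Bond=-5.2174
(1,1): Delta=0.9649 Bond=-13.7839
(2,0): Delta=0.0000 Bond=0.0000
(2,1): Delta=0.5506 Bond=-7.0179
(2,2): Delta=0.9826 Bond=-17.9458
(3,0): Delta=0.0000 Bond=0.0000
(3,1): Delta=0.0000 Bond=0.0000
(3,2): Delta=0.5741 Bond=-9.4397
(3,3): Delta=1.0000 Bond=-23.3387
V0=16.8860

No-arbitrage ⇒ martingale measure with p* = (R−d)/(u−d) = 0.9219.
Terminal values V(4,·): V(4,0)=0.0000, V(4,1)=0.0000, V(4,2)=0.0000, V(4,3)=11.5251, V(4,4)=51.3676
  t=3,j=0: stock 7.9641 → up 10.2737 (V=0.0000), down 5.1767 (V=0.0000). Price 0.0000; hedge Δ=0.0000, bond B=0.0000.
  t=3,j=1: stock 15.8057 → up 20.3894 (V=0.0000), down 10.2737 (V=0.0000). Price 0.0000; hedge Δ=0.0000, bond B=0.0000.
  t=3,j=2: stock 31.3683 → up 40.4651 (V=11.5251), down 20.3894 (V=0.0000). Price 8.5683; hedge Δ=0.5741, bond B=-9.4397.
  t=3,j=3: stock 62.2540 → up 80.3076 (V=51.3676), down 40.4651 (V=11.5251). Price 38.9153; hedge Δ=1.0000, bond B=-23.3387.
  t=2,j=0: stock 12.2525 → up 15.8057 (V=0.0000), down 7.9641 (V=0.0000). Price 0.0000; hedge Δ=0.0000, bond B=0.0000.
  t=2,j=1: stock 24.3165 → up 31.3683 (V=8.5683), down 15.8057 (V=0.0000). Price 6.3701; hedge Δ=0.5506, bond B=-7.0179.
  t=2,j=2: stock 48.2589 → up 62.2540 (V=38.9153), down 31.3683 (V=8.5683). Price 29.4713; hedge Δ=0.9826, bond B=-17.9458.
  t=1,j=0: stock 18.8500 → up 24.3165 (V=6.3701), down 12.2525 (V=0.0000). Price 4.7358; hedge Δ=0.5280, bond B=-5.2174.
  t=1,j=1: stock 37.4100 → up 48.2589 (V=29.4713), down 24.3165 (V=6.3701). Price 22.3117; hedge Δ=0.9649, bond B=-13.7839.
  t=0,j=0: stock 29.0000 → up 37.4100 (V=22.3117), down 18.8500 (V=4.7358). Price 16.8860; hedge Δ=0.9470, bond B=-10.5764.
Check: Δ(0,0)·S0 + B(0,0) = 16.8860 = V0.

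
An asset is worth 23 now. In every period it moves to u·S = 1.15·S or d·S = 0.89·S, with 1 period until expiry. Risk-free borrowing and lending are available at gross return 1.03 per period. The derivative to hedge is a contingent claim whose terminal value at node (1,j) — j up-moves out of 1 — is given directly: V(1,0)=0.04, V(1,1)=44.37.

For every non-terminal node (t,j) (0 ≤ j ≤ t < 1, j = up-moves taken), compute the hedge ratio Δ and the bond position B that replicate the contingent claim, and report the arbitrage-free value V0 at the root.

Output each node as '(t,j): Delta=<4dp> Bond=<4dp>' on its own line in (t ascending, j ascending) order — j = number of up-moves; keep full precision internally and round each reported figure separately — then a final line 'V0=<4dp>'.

Risk-neutral probability p* = (R−d)/(u−d) = (1.03−0.89)/(1.15−0.89) = 0.5385.
At expiry t=1: V(1,0)=0.0400, V(1,1)=44.3700
  t=0,j=0: stock 23.0000 → up 26.4500 (V=44.3700), down 20.4700 (V=0.0400). Price 23.2136; hedge Δ=7.4130, bond B=-147.2864.
Check: Δ(0,0)·S0 + B(0,0) = 23.2136 = V0.

(0,0): Delta=7.4130 Bond=-147.2864
V0=23.2136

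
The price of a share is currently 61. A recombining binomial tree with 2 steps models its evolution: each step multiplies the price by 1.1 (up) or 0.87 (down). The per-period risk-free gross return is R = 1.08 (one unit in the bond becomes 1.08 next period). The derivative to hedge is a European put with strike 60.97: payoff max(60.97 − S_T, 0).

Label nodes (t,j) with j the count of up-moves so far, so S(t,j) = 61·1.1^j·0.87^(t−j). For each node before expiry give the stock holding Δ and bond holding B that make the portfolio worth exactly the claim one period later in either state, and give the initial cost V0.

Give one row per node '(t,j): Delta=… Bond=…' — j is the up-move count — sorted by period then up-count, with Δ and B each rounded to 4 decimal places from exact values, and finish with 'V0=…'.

Under the risk-neutral measure, an up-move has probability p* = (R−d)/(u−d) = 0.9130 and values discount at R = 1.08.
At expiry t=2: V(2,0)=14.7991, V(2,1)=2.5930, V(2,2)=0.0000
  t=1,j=0: stock 53.0700 → up 58.3770 (V=2.5930), down 46.1709 (V=14.7991). Price 3.3837; hedge Δ=-1.0000, bond B=56.4537.
  t=1,j=1: stock 67.1000 → up 73.8100 (V=0.0000), down 58.3770 (V=2.5930). Price 0.2088; hedge Δ=-0.1680, bond B=11.4827.
  t=0,j=0: stock 61.0000 → up 67.1000 (V=0.2088), down 53.0700 (V=3.3837). Price 0.4489; hedge Δ=-0.2263, bond B=14.2530.
Check: Δ(0,0)·S0 + B(0,0) = 0.4489 = V0.

(0,0): Delta=-0.2263 Bond=14.2530
(1,0): Delta=-1.0000 Bond=56.4537
(1,1): Delta=-0.1680 Bond=11.4827
V0=0.4489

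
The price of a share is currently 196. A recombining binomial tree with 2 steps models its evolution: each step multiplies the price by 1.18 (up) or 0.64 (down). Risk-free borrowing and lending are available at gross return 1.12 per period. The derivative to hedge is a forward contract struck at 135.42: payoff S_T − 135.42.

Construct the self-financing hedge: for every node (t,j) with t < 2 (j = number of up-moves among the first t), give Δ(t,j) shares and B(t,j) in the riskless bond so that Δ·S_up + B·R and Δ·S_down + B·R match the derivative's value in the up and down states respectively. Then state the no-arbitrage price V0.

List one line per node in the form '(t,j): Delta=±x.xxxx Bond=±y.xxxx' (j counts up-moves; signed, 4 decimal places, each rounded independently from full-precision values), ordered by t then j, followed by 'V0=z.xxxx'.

Risk-neutral probability p* = (R−d)/(u−d) = (1.12−0.64)/(1.18−0.64) = 0.8889.
At expiry t=2: V(2,0)=-55.1384, V(2,1)=12.5992, V(2,2)=137.4904
(1,0): S=125.4400. Δ = (V_up−V_dn)/(S_up−S_dn) = (12.5992−-55.1384)/(148.0192−80.2816) = 1.0000. V = [p*·12.5992 + (1−p*)·-55.1384]/1.12 = 4.5293. B = V − Δ·S = -120.9107.
(1,1): S=231.2800. Δ = (V_up−V_dn)/(S_up−S_dn) = (137.4904−12.5992)/(272.9104−148.0192) = 1.0000. V = [p*·137.4904 + (1−p*)·12.5992]/1.12 = 110.3693. B = V − Δ·S = -120.9107.
(0,0): S=196.0000. Δ = (V_up−V_dn)/(S_up−S_dn) = (110.3693−4.5293)/(231.2800−125.4400) = 1.0000. V = [p*·110.3693 + (1−p*)·4.5293]/1.12 = 88.0440. B = V − Δ·S = -107.9560.
Root portfolio cost Δ·196+B reproduces V0=88.0440.

(0,0): Delta=1.0000 Bond=-107.9560
(1,0): Delta=1.0000 Bond=-120.9107
(1,1): Delta=1.0000 Bond=-120.9107
V0=88.0440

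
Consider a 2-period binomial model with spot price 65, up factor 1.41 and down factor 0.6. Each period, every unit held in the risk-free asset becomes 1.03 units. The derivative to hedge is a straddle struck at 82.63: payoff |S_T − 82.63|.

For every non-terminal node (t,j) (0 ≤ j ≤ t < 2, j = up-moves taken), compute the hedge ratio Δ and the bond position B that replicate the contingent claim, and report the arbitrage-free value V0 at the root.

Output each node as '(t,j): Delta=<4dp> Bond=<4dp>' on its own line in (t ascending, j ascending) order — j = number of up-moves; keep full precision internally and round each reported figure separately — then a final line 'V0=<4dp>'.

The replicating-portfolio and risk-neutral prices coincide; use p* = (1.03−0.6)/(1.41−0.6) = 0.5309 for the latter.
Payoff layer (t=2): V(2,0)=59.2300, V(2,1)=27.6400, V(2,2)=46.5965
  t=1,j=0: stock 39.0000 → up 54.9900 (V=27.6400), down 23.4000 (V=59.2300). Price 41.2233; hedge Δ=-1.0000, bond B=80.2233.
  t=1,j=1: stock 91.6500 → up 129.2265 (V=46.5965), down 54.9900 (V=27.6400). Price 36.6052; hedge Δ=0.2554, bond B=13.2021.
  t=0,j=0: stock 65.0000 → up 91.6500 (V=36.6052), down 39.0000 (V=41.2233). Price 37.6424; hedge Δ=-0.0877, bond B=43.3438.
Root portfolio cost Δ·65+B reproduces V0=37.6424.

(0,0): Delta=-0.0877 Bond=43.3438
(1,0): Delta=-1.0000 Bond=80.2233
(1,1): Delta=0.2554 Bond=13.2021
V0=37.6424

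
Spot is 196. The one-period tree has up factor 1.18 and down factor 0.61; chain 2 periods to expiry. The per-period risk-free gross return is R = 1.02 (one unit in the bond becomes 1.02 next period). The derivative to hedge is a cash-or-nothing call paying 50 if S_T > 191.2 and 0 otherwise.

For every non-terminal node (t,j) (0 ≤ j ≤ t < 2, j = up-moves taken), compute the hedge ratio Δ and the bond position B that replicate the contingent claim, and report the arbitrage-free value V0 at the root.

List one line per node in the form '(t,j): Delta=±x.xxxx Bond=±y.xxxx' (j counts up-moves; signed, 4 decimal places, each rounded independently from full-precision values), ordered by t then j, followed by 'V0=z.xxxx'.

(0,0): Delta=0.3156 Bond=-36.9942
(1,0): Delta=0.0000 Bond=0.0000
(1,1): Delta=0.3793 Bond=-52.4596
V0=24.8650

The replicating-portfolio and risk-neutral prices coincide; use p* = (1.02−0.61)/(1.18−0.61) = 0.7193 for the latter.
Terminal values V(2,·): V(2,0)=0.0000, V(2,1)=0.0000, V(2,2)=50.0000
  t=1,j=0: stock 119.5600 → up 141.0808 (V=0.0000), down 72.9316 (V=0.0000). Price 0.0000; hedge Δ=0.0000, bond B=0.0000.
  t=1,j=1: stock 231.2800 → up 272.9104 (V=50.0000), down 141.0808 (V=0.0000). Price 35.2597; hedge Δ=0.3793, bond B=-52.4596.
  t=0,j=0: stock 196.0000 → up 231.2800 (V=35.2597), down 119.5600 (V=0.0000). Price 24.8650; hedge Δ=0.3156, bond B=-36.9942.
Self-financing check: at every node Δ·S+B equals the discounted successor values.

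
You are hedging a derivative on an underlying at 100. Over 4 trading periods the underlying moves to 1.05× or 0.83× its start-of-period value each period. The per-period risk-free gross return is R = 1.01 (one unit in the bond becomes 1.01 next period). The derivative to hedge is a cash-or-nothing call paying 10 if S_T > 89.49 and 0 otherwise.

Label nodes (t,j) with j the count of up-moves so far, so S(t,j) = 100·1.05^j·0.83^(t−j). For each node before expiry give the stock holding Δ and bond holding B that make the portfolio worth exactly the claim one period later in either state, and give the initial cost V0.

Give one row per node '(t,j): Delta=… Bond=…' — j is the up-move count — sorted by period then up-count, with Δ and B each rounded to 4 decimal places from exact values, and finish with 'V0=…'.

No-arbitrage ⇒ martingale measure with p* = (R−d)/(u−d) = 0.8182.
Payoff layer (t=4): V(4,0)=0.0000, V(4,1)=0.0000, V(4,2)=0.0000, V(4,3)=10.0000, V(4,4)=10.0000
  t=3,j=0: stock 57.1787 → up 60.0376 (V=0.0000), down 47.4583 (V=0.0000). Price 0.0000; hedge Δ=0.0000, bond B=0.0000.
  t=3,j=1: stock 72.3345 → up 75.9512 (V=0.0000), down 60.0376 (V=0.0000). Price 0.0000; hedge Δ=0.0000, bond B=0.0000.
  t=3,j=2: stock 91.5075 → up 96.0829 (V=10.0000), down 75.9512 (V=0.0000). Price 8.1008; hedge Δ=0.4967, bond B=-37.3537.
  t=3,j=3: stock 115.7625 → up 121.5506 (V=10.0000), down 96.0829 (V=10.0000). Price 9.9010; hedge Δ=0.0000, bond B=9.9010.
  t=2,j=0: stock 68.8900 → up 72.3345 (V=0.0000), down 57.1787 (V=0.0000). Price 0.0000; hedge Δ=0.0000, bond B=0.0000.
  t=2,j=1: stock 87.1500 → up 91.5075 (V=8.1008), down 72.3345 (V=0.0000). Price 6.5623; hedge Δ=0.4225, bond B=-30.2596.
  t=2,j=2: stock 110.2500 → up 115.7625 (V=9.9010), down 91.5075 (V=8.1008). Price 9.4789; hedge Δ=0.0742, bond B=1.2963.
  t=1,j=0: stock 83.0000 → up 87.1500 (V=6.5623), down 68.8900 (V=0.0000). Price 5.3160; hedge Δ=0.3594, bond B=-24.5127.
  t=1,j=1: stock 105.0000 → up 110.2500 (V=9.4789), down 87.1500 (V=6.5623). Price 8.8600; hedge Δ=0.1263, bond B=-4.3972.
  t=0,j=0: stock 100.0000 → up 105.0000 (V=8.8600), down 83.0000 (V=5.3160). Price 8.1343; hedge Δ=0.1611, bond B=-7.9748.
The time-0 hedge costs 8.1343, which is the no-arbitrage price.

(0,0): Delta=0.1611 Bond=-7.9748
(1,0): Delta=0.3594 Bond=-24.5127
(1,1): Delta=0.1263 Bond=-4.3972
(2,0): Delta=0.0000 Bond=0.0000
(2,1): Delta=0.4225 Bond=-30.2596
(2,2): Delta=0.0742 Bond=1.2963
(3,0): Delta=0.0000 Bond=0.0000
(3,1): Delta=0.0000 Bond=0.0000
(3,2): Delta=0.4967 Bond=-37.3537
(3,3): Delta=0.0000 Bond=9.9010
V0=8.1343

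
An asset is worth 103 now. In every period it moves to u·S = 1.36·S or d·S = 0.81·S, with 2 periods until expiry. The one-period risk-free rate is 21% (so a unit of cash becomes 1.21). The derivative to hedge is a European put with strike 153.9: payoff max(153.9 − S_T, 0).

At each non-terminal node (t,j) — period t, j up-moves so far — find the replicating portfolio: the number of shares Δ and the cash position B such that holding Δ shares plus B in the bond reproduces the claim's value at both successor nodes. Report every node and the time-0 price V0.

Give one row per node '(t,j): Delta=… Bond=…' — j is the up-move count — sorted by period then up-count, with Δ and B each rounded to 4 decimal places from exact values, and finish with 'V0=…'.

Since d<R<u, set p* = (R−d)/(u−d) = 0.7273; price each node as the discounted p*-expectation of its children.
At expiry t=2: V(2,0)=86.3217, V(2,1)=40.4352, V(2,2)=0.0000
Node (1,0) S=83.4300: V=(p*·40.4352+(1−p*)·86.3217)/1.21=43.7601; Δ=(40.4352−86.3217)/(113.4648−67.5783)=-1.0000; B=V−Δ·S=127.1901
Node (1,1) S=140.0800: V=(p*·0.0000+(1−p*)·40.4352)/1.21=9.1139; Δ=(0.0000−40.4352)/(190.5088−113.4648)=-0.5248; B=V−Δ·S=82.6324
Node (0,0) S=103.0000: V=(p*·9.1139+(1−p*)·43.7601)/1.21=15.3412; Δ=(9.1139−43.7601)/(140.0800−83.4300)=-0.6116; B=V−Δ·S=78.3343
Root portfolio cost Δ·103+B reproduces V0=15.3412.

(0,0): Delta=-0.6116 Bond=78.3343
(1,0): Delta=-1.0000 Bond=127.1901
(1,1): Delta=-0.5248 Bond=82.6324
V0=15.3412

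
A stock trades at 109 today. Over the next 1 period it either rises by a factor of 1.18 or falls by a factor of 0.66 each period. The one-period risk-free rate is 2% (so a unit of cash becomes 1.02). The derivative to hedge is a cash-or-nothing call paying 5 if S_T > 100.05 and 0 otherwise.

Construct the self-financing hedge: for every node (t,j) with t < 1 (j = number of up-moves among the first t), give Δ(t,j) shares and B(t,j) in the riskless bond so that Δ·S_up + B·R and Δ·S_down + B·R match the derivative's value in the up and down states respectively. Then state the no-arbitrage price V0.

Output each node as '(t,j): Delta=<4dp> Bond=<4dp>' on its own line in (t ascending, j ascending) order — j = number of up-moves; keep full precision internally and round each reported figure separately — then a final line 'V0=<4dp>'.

Under the risk-neutral measure, an up-move has probability p* = (R−d)/(u−d) = 0.6923 and values discount at R = 1.02.
At expiry t=1: V(1,0)=0.0000, V(1,1)=5.0000
  t=0,j=0: stock 109.0000 → up 128.6200 (V=5.0000), down 71.9400 (V=0.0000). Price 3.3937; hedge Δ=0.0882, bond B=-6.2217.
Self-financing check: at every node Δ·S+B equals the discounted successor values.

(0,0): Delta=0.0882 Bond=-6.2217
V0=3.3937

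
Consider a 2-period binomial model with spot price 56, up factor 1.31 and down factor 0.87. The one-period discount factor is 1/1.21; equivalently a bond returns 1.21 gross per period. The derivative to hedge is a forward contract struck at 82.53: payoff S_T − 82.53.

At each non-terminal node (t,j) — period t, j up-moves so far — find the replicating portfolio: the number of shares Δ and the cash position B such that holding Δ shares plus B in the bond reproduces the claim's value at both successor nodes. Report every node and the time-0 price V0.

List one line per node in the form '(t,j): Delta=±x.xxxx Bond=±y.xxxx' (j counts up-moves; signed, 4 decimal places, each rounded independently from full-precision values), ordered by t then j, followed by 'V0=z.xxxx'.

(0,0): Delta=1.0000 Bond=-56.3691
(1,0): Delta=1.0000 Bond=-68.2066
(1,1): Delta=1.0000 Bond=-68.2066
V0=-0.3691

Risk-neutral probability p* = (R−d)/(u−d) = (1.21−0.87)/(1.31−0.87) = 0.7727.
Terminal payoffs: V(2,0)=-40.1436, V(2,1)=-18.7068, V(2,2)=13.5716
Node (1,0) S=48.7200: V=(p*·-18.7068+(1−p*)·-40.1436)/1.21=-19.4866; Δ=(-18.7068−-40.1436)/(63.8232−42.3864)=1.0000; B=V−Δ·S=-68.2066
Node (1,1) S=73.3600: V=(p*·13.5716+(1−p*)·-18.7068)/1.21=5.1534; Δ=(13.5716−-18.7068)/(96.1016−63.8232)=1.0000; B=V−Δ·S=-68.2066
Node (0,0) S=56.0000: V=(p*·5.1534+(1−p*)·-19.4866)/1.21=-0.3691; Δ=(5.1534−-19.4866)/(73.3600−48.7200)=1.0000; B=V−Δ·S=-56.3691
Check: Δ(0,0)·S0 + B(0,0) = -0.3691 = V0.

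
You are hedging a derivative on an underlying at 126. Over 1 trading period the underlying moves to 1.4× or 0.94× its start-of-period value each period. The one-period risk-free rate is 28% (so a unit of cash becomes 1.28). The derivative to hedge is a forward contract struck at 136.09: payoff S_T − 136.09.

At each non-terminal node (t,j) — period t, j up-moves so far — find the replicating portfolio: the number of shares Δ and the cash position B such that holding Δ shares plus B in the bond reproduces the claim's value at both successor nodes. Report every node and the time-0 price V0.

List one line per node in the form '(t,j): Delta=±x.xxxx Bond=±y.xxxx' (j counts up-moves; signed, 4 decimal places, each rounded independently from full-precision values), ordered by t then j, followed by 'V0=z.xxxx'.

(0,0): Delta=1.0000 Bond=-106.3203
V0=19.6797

Under the risk-neutral measure, an up-move has probability p* = (R−d)/(u−d) = 0.7391 and values discount at R = 1.28.
Payoff layer (t=1): V(1,0)=-17.6500, V(1,1)=40.3100
(0,0): S=126.0000. Δ = (V_up−V_dn)/(S_up−S_dn) = (40.3100−-17.6500)/(176.4000−118.4400) = 1.0000. V = [p*·40.3100 + (1−p*)·-17.6500]/1.28 = 19.6797. B = V − Δ·S = -106.3203.
Self-financing check: at every node Δ·S+B equals the discounted successor values.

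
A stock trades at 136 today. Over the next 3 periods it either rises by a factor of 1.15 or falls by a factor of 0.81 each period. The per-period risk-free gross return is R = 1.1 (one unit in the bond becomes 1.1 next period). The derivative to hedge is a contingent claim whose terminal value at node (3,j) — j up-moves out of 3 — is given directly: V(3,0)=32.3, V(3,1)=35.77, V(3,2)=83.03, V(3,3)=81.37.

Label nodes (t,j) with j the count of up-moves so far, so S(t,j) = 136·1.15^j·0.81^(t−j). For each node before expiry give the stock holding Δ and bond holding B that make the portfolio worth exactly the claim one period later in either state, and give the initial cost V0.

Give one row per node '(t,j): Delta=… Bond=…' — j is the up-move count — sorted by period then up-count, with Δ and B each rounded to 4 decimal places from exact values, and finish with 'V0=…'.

(0,0): Delta=0.1917 Bond=33.4564
(1,0): Delta=0.9908 Bond=-51.2303
(1,1): Delta=0.0946 Bond=51.9800
(2,0): Delta=0.1144 Bond=21.8484
(2,1): Delta=1.0972 Bond=-69.8364
(2,2): Delta=-0.0271 Bond=79.0770
V0=59.5217

Since d<R<u, set p* = (R−d)/(u−d) = 0.8529; price each node as the discounted p*-expectation of its children.
Terminal values V(3,·): V(3,0)=32.3000, V(3,1)=35.7700, V(3,2)=83.0300, V(3,3)=81.3700
(2,0): S=89.2296. Δ = (V_up−V_dn)/(S_up−S_dn) = (35.7700−32.3000)/(102.6140−72.2760) = 0.1144. V = [p*·35.7700 + (1−p*)·32.3000]/1.1 = 32.0543. B = V − Δ·S = 21.8484.
(2,1): S=126.6840. Δ = (V_up−V_dn)/(S_up−S_dn) = (83.0300−35.7700)/(145.6866−102.6140) = 1.0972. V = [p*·83.0300 + (1−p*)·35.7700]/1.1 = 69.1636. B = V − Δ·S = -69.8364.
(2,2): S=179.8600. Δ = (V_up−V_dn)/(S_up−S_dn) = (81.3700−83.0300)/(206.8390−145.6866) = -0.0271. V = [p*·81.3700 + (1−p*)·83.0300]/1.1 = 74.1947. B = V − Δ·S = 79.0770.
(1,0): S=110.1600. Δ = (V_up−V_dn)/(S_up−S_dn) = (69.1636−32.0543)/(126.6840−89.2296) = 0.9908. V = [p*·69.1636 + (1−p*)·32.0543]/1.1 = 57.9149. B = V − Δ·S = -51.2303.
(1,1): S=156.4000. Δ = (V_up−V_dn)/(S_up−S_dn) = (74.1947−69.1636)/(179.8600−126.6840) = 0.0946. V = [p*·74.1947 + (1−p*)·69.1636]/1.1 = 66.7771. B = V − Δ·S = 51.9800.
(0,0): S=136.0000. Δ = (V_up−V_dn)/(S_up−S_dn) = (66.7771−57.9149)/(156.4000−110.1600) = 0.1917. V = [p*·66.7771 + (1−p*)·57.9149]/1.1 = 59.5217. B = V − Δ·S = 33.4564.
Root portfolio cost Δ·136+B reproduces V0=59.5217.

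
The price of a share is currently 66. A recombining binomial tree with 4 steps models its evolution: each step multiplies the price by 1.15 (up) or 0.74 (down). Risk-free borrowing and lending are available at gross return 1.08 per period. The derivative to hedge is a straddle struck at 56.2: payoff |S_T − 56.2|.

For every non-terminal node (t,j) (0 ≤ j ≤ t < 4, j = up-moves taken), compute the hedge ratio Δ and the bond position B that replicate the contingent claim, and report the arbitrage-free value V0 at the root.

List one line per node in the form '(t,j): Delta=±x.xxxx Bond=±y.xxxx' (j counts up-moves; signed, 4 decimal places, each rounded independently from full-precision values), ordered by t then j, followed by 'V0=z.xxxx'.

The replicating-portfolio and risk-neutral prices coincide; use p* = (1.08−0.74)/(1.15−0.74) = 0.8293 for the latter.
Terminal payoffs: V(4,0)=36.4089, V(4,1)=25.4435, V(4,2)=8.4027, V(4,3)=18.0795, V(4,4)=59.2344
Node (3,0) S=26.7448: V=(p*·25.4435+(1−p*)·36.4089)/1.08=25.2923; Δ=(25.4435−36.4089)/(30.7565−19.7911)=-1.0000; B=V−Δ·S=52.0370
Node (3,1) S=41.5628: V=(p*·8.4027+(1−p*)·25.4435)/1.08=10.4742; Δ=(8.4027−25.4435)/(47.7973−30.7565)=-1.0000; B=V−Δ·S=52.0370
Node (3,2) S=64.5909: V=(p*·18.0795+(1−p*)·8.4027)/1.08=15.2106; Δ=(18.0795−8.4027)/(74.2795−47.7973)=0.3654; B=V−Δ·S=-8.3914
Node (3,3) S=100.3777: V=(p*·59.2344+(1−p*)·18.0795)/1.08=48.3407; Δ=(59.2344−18.0795)/(115.4344−74.2795)=1.0000; B=V−Δ·S=-52.0370
Node (2,0) S=36.1416: V=(p*·10.4742+(1−p*)·25.2923)/1.08=12.0408; Δ=(10.4742−25.2923)/(41.5628−26.7448)=-1.0000; B=V−Δ·S=48.1824
Node (2,1) S=56.1660: V=(p*·15.2106+(1−p*)·10.4742)/1.08=13.3351; Δ=(15.2106−10.4742)/(64.5909−41.5628)=0.2057; B=V−Δ·S=1.7830
Node (2,2) S=87.2850: V=(p*·48.3407+(1−p*)·15.2106)/1.08=39.5225; Δ=(48.3407−15.2106)/(100.3777−64.5909)=0.9258; B=V−Δ·S=-41.2827
Node (1,0) S=48.8400: V=(p*·13.3351+(1−p*)·12.0408)/1.08=12.1427; Δ=(13.3351−12.0408)/(56.1660−36.1416)=0.0646; B=V−Δ·S=8.9860
Node (1,1) S=75.9000: V=(p*·39.5225+(1−p*)·13.3351)/1.08=32.4551; Δ=(39.5225−13.3351)/(87.2850−56.1660)=0.8415; B=V−Δ·S=-31.4167
Node (0,0) S=66.0000: V=(p*·32.4551+(1−p*)·12.1427)/1.08=26.8399; Δ=(32.4551−12.1427)/(75.9000−48.8400)=0.7506; B=V−Δ·S=-22.7025
The time-0 hedge costs 26.8399, which is the no-arbitrage price.

(0,0): Delta=0.7506 Bond=-22.7025
(1,0): Delta=0.0646 Bond=8.9860
(1,1): Delta=0.8415 Bond=-31.4167
(2,0): Delta=-1.0000 Bond=48.1824
(2,1): Delta=0.2057 Bond=1.7830
(2,2): Delta=0.9258 Bond=-41.2827
(3,0): Delta=-1.0000 Bond=52.0370
(3,1): Delta=-1.0000 Bond=52.0370
(3,2): Delta=0.3654 Bond=-8.3914
(3,3): Delta=1.0000 Bond=-52.0370
V0=26.8399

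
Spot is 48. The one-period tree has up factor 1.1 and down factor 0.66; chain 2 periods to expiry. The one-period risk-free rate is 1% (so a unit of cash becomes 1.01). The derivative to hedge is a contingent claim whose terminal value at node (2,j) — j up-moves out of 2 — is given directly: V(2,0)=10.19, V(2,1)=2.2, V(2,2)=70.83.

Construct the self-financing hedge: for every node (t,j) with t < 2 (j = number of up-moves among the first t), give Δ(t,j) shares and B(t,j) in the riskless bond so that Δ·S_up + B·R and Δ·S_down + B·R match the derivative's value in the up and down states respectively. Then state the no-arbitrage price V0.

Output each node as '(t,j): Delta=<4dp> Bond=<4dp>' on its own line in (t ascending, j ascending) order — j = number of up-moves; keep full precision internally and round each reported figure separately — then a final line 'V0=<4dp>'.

The replicating-portfolio and risk-neutral prices coincide; use p* = (1.01−0.66)/(1.1−0.66) = 0.7955 for the latter.
Terminal payoffs: V(2,0)=10.1900, V(2,1)=2.2000, V(2,2)=70.8300
Node (1,0) S=31.6800: V=(p*·2.2000+(1−p*)·10.1900)/1.01=3.7964; Δ=(2.2000−10.1900)/(34.8480−20.9088)=-0.5732; B=V−Δ·S=21.9554
Node (1,1) S=52.8000: V=(p*·70.8300+(1−p*)·2.2000)/1.01=56.2297; Δ=(70.8300−2.2000)/(58.0800−34.8480)=2.9541; B=V−Δ·S=-99.7475
Node (0,0) S=48.0000: V=(p*·56.2297+(1−p*)·3.7964)/1.01=45.0542; Δ=(56.2297−3.7964)/(52.8000−31.6800)=2.4826; B=V−Δ·S=-74.1126
The time-0 hedge costs 45.0542, which is the no-arbitrage price.

(0,0): Delta=2.4826 Bond=-74.1126
(1,0): Delta=-0.5732 Bond=21.9554
(1,1): Delta=2.9541 Bond=-99.7475
V0=45.0542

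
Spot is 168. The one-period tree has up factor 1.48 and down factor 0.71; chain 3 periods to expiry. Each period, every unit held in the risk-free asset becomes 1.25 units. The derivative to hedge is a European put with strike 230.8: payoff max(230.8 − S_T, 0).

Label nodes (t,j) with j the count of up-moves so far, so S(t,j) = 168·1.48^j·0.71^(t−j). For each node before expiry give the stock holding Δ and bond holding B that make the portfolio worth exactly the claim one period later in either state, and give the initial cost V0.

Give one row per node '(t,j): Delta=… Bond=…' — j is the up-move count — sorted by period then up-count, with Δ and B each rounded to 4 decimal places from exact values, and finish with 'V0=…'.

Risk-neutral probability p* = (R−d)/(u−d) = (1.25−0.71)/(1.48−0.71) = 0.7013.
Payoff layer (t=3): V(3,0)=170.6710, V(3,1)=105.4606, V(3,2)=0.0000, V(3,3)=0.0000
(2,0): S=84.6888. Δ = (V_up−V_dn)/(S_up−S_dn) = (105.4606−170.6710)/(125.3394−60.1290) = -1.0000. V = [p*·105.4606 + (1−p*)·170.6710]/1.25 = 99.9512. B = V − Δ·S = 184.6400.
(2,1): S=176.5344. Δ = (V_up−V_dn)/(S_up−S_dn) = (0.0000−105.4606)/(261.2709−125.3394) = -0.7758. V = [p*·0.0000 + (1−p*)·105.4606]/1.25 = 25.2010. B = V − Δ·S = 162.1628.
(2,2): S=367.9872. Δ = (V_up−V_dn)/(S_up−S_dn) = (0.0000−0.0000)/(544.6211−261.2709) = 0.0000. V = [p*·0.0000 + (1−p*)·0.0000]/1.25 = 0.0000. B = V − Δ·S = 0.0000.
(1,0): S=119.2800. Δ = (V_up−V_dn)/(S_up−S_dn) = (25.2010−99.9512)/(176.5344−84.6888) = -0.8139. V = [p*·25.2010 + (1−p*)·99.9512]/1.25 = 38.0232. B = V − Δ·S = 135.1014.
(1,1): S=248.6400. Δ = (V_up−V_dn)/(S_up−S_dn) = (0.0000−25.2010)/(367.9872−176.5344) = -0.1316. V = [p*·0.0000 + (1−p*)·25.2010]/1.25 = 6.0220. B = V − Δ·S = 38.7506.
(0,0): S=168.0000. Δ = (V_up−V_dn)/(S_up−S_dn) = (6.0220−38.0232)/(248.6400−119.2800) = -0.2474. V = [p*·6.0220 + (1−p*)·38.0232]/1.25 = 12.4647. B = V − Δ·S = 54.0246.
The time-0 hedge costs 12.4647, which is the no-arbitrage price.

(0,0): Delta=-0.2474 Bond=54.0246
(1,0): Delta=-0.8139 Bond=135.1014
(1,1): Delta=-0.1316 Bond=38.7506
(2,0): Delta=-1.0000 Bond=184.6400
(2,1): Delta=-0.7758 Bond=162.1628
(2,2): Delta=0.0000 Bond=0.0000
V0=12.4647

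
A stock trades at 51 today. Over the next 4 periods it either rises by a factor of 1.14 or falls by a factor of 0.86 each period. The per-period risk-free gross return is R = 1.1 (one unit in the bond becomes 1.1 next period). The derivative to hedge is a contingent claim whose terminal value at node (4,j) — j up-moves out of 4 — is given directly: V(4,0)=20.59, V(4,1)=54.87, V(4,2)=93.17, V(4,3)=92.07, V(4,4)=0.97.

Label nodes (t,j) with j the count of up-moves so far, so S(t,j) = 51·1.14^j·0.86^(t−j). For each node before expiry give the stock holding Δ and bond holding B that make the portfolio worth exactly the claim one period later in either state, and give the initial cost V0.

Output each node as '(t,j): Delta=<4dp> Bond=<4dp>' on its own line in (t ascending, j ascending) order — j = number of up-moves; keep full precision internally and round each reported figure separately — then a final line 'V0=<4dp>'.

Risk-neutral probability p* = (R−d)/(u−d) = (1.1−0.86)/(1.14−0.86) = 0.8571.
Terminal payoffs: V(4,0)=20.5900, V(4,1)=54.8700, V(4,2)=93.1700, V(4,3)=92.0700, V(4,4)=0.9700
Node (3,0) S=32.4389: V=(p*·54.8700+(1−p*)·20.5900)/1.1=45.4299; Δ=(54.8700−20.5900)/(36.9803−27.8974)=3.7741; B=V−Δ·S=-76.9987
Node (3,1) S=43.0003: V=(p*·93.1700+(1−p*)·54.8700)/1.1=79.7260; Δ=(93.1700−54.8700)/(49.0204−36.9803)=3.1810; B=V−Δ·S=-57.0597
Node (3,2) S=57.0005: V=(p*·92.0700+(1−p*)·93.1700)/1.1=83.8429; Δ=(92.0700−93.1700)/(64.9805−49.0204)=-0.0689; B=V−Δ·S=87.7714
Node (3,3) S=75.5587: V=(p*·0.9700+(1−p*)·92.0700)/1.1=12.7130; Δ=(0.9700−92.0700)/(86.1370−64.9805)=-4.3060; B=V−Δ·S=338.0701
Node (2,0) S=37.7196: V=(p*·79.7260+(1−p*)·45.4299)/1.1=68.0241; Δ=(79.7260−45.4299)/(43.0003−32.4389)=3.2473; B=V−Δ·S=-54.4620
Node (2,1) S=50.0004: V=(p*·83.8429+(1−p*)·79.7260)/1.1=75.6861; Δ=(83.8429−79.7260)/(57.0005−43.0003)=0.2941; B=V−Δ·S=60.9830
Node (2,2) S=66.2796: V=(p*·12.7130+(1−p*)·83.8429)/1.1=20.7949; Δ=(12.7130−83.8429)/(75.5587−57.0005)=-3.8328; B=V−Δ·S=274.8302
Node (1,0) S=43.8600: V=(p*·75.6861+(1−p*)·68.0241)/1.1=67.8105; Δ=(75.6861−68.0241)/(50.0004−37.7196)=0.6239; B=V−Δ·S=40.4462
Node (1,1) S=58.1400: V=(p*·20.7949+(1−p*)·75.6861)/1.1=26.0332; Δ=(20.7949−75.6861)/(66.2796−50.0004)=-3.3719; B=V−Δ·S=222.0732
Node (0,0) S=51.0000: V=(p*·26.0332+(1−p*)·67.8105)/1.1=29.0922; Δ=(26.0332−67.8105)/(58.1400−43.8600)=-2.9256; B=V−Δ·S=178.2968
The time-0 hedge costs 29.0922, which is the no-arbitrage price.

(0,0): Delta=-2.9256 Bond=178.2968
(1,0): Delta=0.6239 Bond=40.4462
(1,1): Delta=-3.3719 Bond=222.0732
(2,0): Delta=3.2473 Bond=-54.4620
(2,1): Delta=0.2941 Bond=60.9830
(2,2): Delta=-3.8328 Bond=274.8302
(3,0): Delta=3.7741 Bond=-76.9987
(3,1): Delta=3.1810 Bond=-57.0597
(3,2): Delta=-0.0689 Bond=87.7714
(3,3): Delta=-4.3060 Bond=338.0701
V0=29.0922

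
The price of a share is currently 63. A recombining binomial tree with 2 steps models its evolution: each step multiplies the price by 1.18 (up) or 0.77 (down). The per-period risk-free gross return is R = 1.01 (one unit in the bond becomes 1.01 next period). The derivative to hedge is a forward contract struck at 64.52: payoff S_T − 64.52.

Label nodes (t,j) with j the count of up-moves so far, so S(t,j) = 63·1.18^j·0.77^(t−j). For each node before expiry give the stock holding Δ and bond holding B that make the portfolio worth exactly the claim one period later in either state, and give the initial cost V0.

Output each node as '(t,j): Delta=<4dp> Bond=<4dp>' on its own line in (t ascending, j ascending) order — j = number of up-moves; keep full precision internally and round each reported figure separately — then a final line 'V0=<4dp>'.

(0,0): Delta=1.0000 Bond=-63.2487
(1,0): Delta=1.0000 Bond=-63.8812
(1,1): Delta=1.0000 Bond=-63.8812
V0=-0.2487

Risk-neutral probability p* = (R−d)/(u−d) = (1.01−0.77)/(1.18−0.77) = 0.5854.
Payoff layer (t=2): V(2,0)=-27.1673, V(2,1)=-7.2782, V(2,2)=23.2012
(1,0): S=48.5100. Δ = (V_up−V_dn)/(S_up−S_dn) = (-7.2782−-27.1673)/(57.2418−37.3527) = 1.0000. V = [p*·-7.2782 + (1−p*)·-27.1673]/1.01 = -15.3712. B = V − Δ·S = -63.8812.
(1,1): S=74.3400. Δ = (V_up−V_dn)/(S_up−S_dn) = (23.2012−-7.2782)/(87.7212−57.2418) = 1.0000. V = [p*·23.2012 + (1−p*)·-7.2782]/1.01 = 10.4588. B = V − Δ·S = -63.8812.
(0,0): S=63.0000. Δ = (V_up−V_dn)/(S_up−S_dn) = (10.4588−-15.3712)/(74.3400−48.5100) = 1.0000. V = [p*·10.4588 + (1−p*)·-15.3712]/1.01 = -0.2487. B = V − Δ·S = -63.2487.
The time-0 hedge costs -0.2487, which is the no-arbitrage price.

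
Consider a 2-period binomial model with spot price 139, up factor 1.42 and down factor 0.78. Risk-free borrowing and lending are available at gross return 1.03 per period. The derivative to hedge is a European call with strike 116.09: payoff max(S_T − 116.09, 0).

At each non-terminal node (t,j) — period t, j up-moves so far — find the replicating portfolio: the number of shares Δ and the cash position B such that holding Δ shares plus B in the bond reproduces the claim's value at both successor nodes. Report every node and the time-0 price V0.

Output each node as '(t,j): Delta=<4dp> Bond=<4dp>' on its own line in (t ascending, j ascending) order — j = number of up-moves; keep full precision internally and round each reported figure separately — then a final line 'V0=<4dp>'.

(0,0): Delta=0.7904 Bond=-69.2526
(1,0): Delta=0.5457 Bond=-44.8055
(1,1): Delta=1.0000 Bond=-112.7087
V0=40.6076

Risk-neutral probability p* = (R−d)/(u−d) = (1.03−0.78)/(1.42−0.78) = 0.3906.
Payoff layer (t=2): V(2,0)=0.0000, V(2,1)=37.8664, V(2,2)=164.1896
(1,0): S=108.4200. Δ = (V_up−V_dn)/(S_up−S_dn) = (37.8664−0.0000)/(153.9564−84.5676) = 0.5457. V = [p*·37.8664 + (1−p*)·0.0000]/1.03 = 14.3607. B = V − Δ·S = -44.8055.
(1,1): S=197.3800. Δ = (V_up−V_dn)/(S_up−S_dn) = (164.1896−37.8664)/(280.2796−153.9564) = 1.0000. V = [p*·164.1896 + (1−p*)·37.8664]/1.03 = 84.6713. B = V − Δ·S = -112.7087.
(0,0): S=139.0000. Δ = (V_up−V_dn)/(S_up−S_dn) = (84.6713−14.3607)/(197.3800−108.4200) = 0.7904. V = [p*·84.6713 + (1−p*)·14.3607]/1.03 = 40.6076. B = V − Δ·S = -69.2526.
Check: Δ(0,0)·S0 + B(0,0) = 40.6076 = V0.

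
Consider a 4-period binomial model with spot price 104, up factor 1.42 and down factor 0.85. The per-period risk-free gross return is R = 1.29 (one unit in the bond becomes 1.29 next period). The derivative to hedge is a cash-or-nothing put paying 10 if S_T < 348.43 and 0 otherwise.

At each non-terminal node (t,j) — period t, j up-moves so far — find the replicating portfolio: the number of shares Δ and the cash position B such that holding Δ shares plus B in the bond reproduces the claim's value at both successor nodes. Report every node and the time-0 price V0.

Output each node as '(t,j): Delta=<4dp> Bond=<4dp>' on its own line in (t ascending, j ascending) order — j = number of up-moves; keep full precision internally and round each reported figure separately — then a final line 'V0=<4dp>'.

Since d<R<u, set p* = (R−d)/(u−d) = 0.7719; price each node as the discounted p*-expectation of its children.
At expiry t=4: V(4,0)=10.0000, V(4,1)=10.0000, V(4,2)=10.0000, V(4,3)=10.0000, V(4,4)=0.0000
(3,0): S=63.8690. Δ = (V_up−V_dn)/(S_up−S_dn) = (10.0000−10.0000)/(90.6940−54.2886) = 0.0000. V = [p*·10.0000 + (1−p*)·10.0000]/1.29 = 7.7519. B = V − Δ·S = 7.7519.
(3,1): S=106.6988. Δ = (V_up−V_dn)/(S_up−S_dn) = (10.0000−10.0000)/(151.5123−90.6940) = 0.0000. V = [p*·10.0000 + (1−p*)·10.0000]/1.29 = 7.7519. B = V − Δ·S = 7.7519.
(3,2): S=178.2498. Δ = (V_up−V_dn)/(S_up−S_dn) = (10.0000−10.0000)/(253.1147−151.5123) = 0.0000. V = [p*·10.0000 + (1−p*)·10.0000]/1.29 = 7.7519. B = V − Δ·S = 7.7519.
(3,3): S=297.7820. Δ = (V_up−V_dn)/(S_up−S_dn) = (0.0000−10.0000)/(422.8504−253.1147) = -0.0589. V = [p*·0.0000 + (1−p*)·10.0000]/1.29 = 1.7680. B = V − Δ·S = 19.3118.
(2,0): S=75.1400. Δ = (V_up−V_dn)/(S_up−S_dn) = (7.7519−7.7519)/(106.6988−63.8690) = 0.0000. V = [p*·7.7519 + (1−p*)·7.7519]/1.29 = 6.0093. B = V − Δ·S = 6.0093.
(2,1): S=125.5280. Δ = (V_up−V_dn)/(S_up−S_dn) = (7.7519−7.7519)/(178.2498−106.6988) = 0.0000. V = [p*·7.7519 + (1−p*)·7.7519]/1.29 = 6.0093. B = V − Δ·S = 6.0093.
(2,2): S=209.7056. Δ = (V_up−V_dn)/(S_up−S_dn) = (1.7680−7.7519)/(297.7820−178.2498) = -0.0501. V = [p*·1.7680 + (1−p*)·7.7519]/1.29 = 2.4285. B = V − Δ·S = 12.9266.
(1,0): S=88.4000. Δ = (V_up−V_dn)/(S_up−S_dn) = (6.0093−6.0093)/(125.5280−75.1400) = 0.0000. V = [p*·6.0093 + (1−p*)·6.0093]/1.29 = 4.6583. B = V − Δ·S = 4.6583.
(1,1): S=147.6800. Δ = (V_up−V_dn)/(S_up−S_dn) = (2.4285−6.0093)/(209.7056−125.5280) = -0.0425. V = [p*·2.4285 + (1−p*)·6.0093]/1.29 = 2.5156. B = V − Δ·S = 8.7977.
(0,0): S=104.0000. Δ = (V_up−V_dn)/(S_up−S_dn) = (2.5156−4.6583)/(147.6800−88.4000) = -0.0361. V = [p*·2.5156 + (1−p*)·4.6583]/1.29 = 2.3289. B = V − Δ·S = 6.0881.
Each (Δ,B) replicates both successor values, so the strategy is self-financing and V0 is arbitrage-free.

(0,0): Delta=-0.0361 Bond=6.0881
(1,0): Delta=0.0000 Bond=4.6583
(1,1): Delta=-0.0425 Bond=8.7977
(2,0): Delta=0.0000 Bond=6.0093
(2,1): Delta=0.0000 Bond=6.0093
(2,2): Delta=-0.0501 Bond=12.9266
(3,0): Delta=0.0000 Bond=7.7519
(3,1): Delta=0.0000 Bond=7.7519
(3,2): Delta=0.0000 Bond=7.7519
(3,3): Delta=-0.0589 Bond=19.3118
V0=2.3289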